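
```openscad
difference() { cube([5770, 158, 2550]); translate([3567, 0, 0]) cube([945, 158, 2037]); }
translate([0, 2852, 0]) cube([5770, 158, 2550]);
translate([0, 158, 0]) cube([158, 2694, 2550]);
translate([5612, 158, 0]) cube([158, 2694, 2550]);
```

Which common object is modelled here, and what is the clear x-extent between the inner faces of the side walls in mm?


A single room. The interior width is 5454 mm.

Four walls enclosing a rectangle with a door in the front wall — a room. Outside width 5770 minus two 158 mm walls gives 5454 mm.


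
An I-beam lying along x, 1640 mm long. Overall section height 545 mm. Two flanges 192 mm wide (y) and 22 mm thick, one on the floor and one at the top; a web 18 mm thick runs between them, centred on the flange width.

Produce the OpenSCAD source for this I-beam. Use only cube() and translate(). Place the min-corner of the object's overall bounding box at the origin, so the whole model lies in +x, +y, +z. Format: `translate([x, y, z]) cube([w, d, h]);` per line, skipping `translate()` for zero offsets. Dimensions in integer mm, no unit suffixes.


cube([1640, 192, 22]);
translate([0, 87, 22]) cube([1640, 18, 501]);
translate([0, 0, 523]) cube([1640, 192, 22]);


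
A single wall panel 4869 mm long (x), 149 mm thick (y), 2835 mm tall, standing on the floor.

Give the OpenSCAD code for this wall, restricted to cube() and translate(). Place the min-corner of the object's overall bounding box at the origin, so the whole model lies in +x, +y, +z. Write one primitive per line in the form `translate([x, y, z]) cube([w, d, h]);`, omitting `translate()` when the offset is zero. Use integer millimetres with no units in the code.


cube([4869, 149, 2835]);


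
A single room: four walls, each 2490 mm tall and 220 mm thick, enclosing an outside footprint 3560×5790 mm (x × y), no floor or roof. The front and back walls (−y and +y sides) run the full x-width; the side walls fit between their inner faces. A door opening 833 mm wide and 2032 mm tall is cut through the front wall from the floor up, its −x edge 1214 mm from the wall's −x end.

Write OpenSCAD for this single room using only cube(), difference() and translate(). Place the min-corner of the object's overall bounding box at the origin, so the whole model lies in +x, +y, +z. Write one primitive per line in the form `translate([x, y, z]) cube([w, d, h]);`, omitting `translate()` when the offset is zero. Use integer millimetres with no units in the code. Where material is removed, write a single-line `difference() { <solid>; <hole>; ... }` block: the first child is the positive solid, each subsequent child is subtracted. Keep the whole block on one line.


difference() { cube([3560, 220, 2490]); translate([1214, 0, 0]) cube([833, 220, 2032]); }
translate([0, 5570, 0]) cube([3560, 220, 2490]);
translate([0, 220, 0]) cube([220, 5350, 2490]);
translate([3340, 220, 0]) cube([220, 5350, 2490]);


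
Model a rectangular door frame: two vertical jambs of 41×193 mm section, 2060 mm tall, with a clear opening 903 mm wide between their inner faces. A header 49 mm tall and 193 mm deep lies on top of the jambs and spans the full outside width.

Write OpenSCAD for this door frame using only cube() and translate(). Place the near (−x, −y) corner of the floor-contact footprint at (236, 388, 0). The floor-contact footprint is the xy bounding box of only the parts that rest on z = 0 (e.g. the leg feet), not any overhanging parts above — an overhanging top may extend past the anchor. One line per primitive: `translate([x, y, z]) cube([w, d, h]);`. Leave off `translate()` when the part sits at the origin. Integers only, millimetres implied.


translate([236, 388, 0]) cube([41, 193, 2060]);
translate([1180, 388, 0]) cube([41, 193, 2060]);
translate([236, 388, 2060]) cube([985, 193, 49]);


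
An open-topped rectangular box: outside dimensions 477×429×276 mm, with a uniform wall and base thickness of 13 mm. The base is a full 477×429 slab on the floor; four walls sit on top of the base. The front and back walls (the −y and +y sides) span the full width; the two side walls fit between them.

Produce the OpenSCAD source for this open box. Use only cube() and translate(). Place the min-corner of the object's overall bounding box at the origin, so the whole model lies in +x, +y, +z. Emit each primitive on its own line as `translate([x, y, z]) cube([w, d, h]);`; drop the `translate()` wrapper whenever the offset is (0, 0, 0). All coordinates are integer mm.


cube([477, 429, 13]);
translate([0, 0, 13]) cube([477, 13, 263]);
translate([0, 416, 13]) cube([477, 13, 263]);
translate([0, 13, 13]) cube([13, 403, 263]);
translate([464, 13, 13]) cube([13, 403, 263]);


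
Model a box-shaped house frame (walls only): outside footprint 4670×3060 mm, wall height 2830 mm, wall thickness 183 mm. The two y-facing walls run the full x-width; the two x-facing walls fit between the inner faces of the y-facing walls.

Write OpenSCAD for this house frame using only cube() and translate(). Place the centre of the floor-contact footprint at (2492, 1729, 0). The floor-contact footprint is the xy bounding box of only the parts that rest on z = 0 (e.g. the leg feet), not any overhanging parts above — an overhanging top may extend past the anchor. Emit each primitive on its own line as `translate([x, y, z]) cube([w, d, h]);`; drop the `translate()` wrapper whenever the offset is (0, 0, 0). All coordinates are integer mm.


translate([157, 199, 0]) cube([4670, 183, 2830]);
translate([157, 3076, 0]) cube([4670, 183, 2830]);
translate([157, 382, 0]) cube([183, 2694, 2830]);
translate([4644, 382, 0]) cube([183, 2694, 2830]);


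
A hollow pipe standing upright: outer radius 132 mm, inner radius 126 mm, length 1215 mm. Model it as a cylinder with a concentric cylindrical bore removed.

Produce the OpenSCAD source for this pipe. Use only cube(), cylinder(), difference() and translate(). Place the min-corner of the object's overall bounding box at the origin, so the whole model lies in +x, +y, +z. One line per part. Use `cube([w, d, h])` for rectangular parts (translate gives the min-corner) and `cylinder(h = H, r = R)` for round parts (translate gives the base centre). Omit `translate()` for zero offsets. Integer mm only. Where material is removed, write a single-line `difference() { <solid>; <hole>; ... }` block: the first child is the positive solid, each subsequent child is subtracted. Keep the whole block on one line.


difference() { translate([132, 132, 0]) cylinder(h = 1215, r = 132); translate([132, 132, 0]) cylinder(h = 1215, r = 126); }


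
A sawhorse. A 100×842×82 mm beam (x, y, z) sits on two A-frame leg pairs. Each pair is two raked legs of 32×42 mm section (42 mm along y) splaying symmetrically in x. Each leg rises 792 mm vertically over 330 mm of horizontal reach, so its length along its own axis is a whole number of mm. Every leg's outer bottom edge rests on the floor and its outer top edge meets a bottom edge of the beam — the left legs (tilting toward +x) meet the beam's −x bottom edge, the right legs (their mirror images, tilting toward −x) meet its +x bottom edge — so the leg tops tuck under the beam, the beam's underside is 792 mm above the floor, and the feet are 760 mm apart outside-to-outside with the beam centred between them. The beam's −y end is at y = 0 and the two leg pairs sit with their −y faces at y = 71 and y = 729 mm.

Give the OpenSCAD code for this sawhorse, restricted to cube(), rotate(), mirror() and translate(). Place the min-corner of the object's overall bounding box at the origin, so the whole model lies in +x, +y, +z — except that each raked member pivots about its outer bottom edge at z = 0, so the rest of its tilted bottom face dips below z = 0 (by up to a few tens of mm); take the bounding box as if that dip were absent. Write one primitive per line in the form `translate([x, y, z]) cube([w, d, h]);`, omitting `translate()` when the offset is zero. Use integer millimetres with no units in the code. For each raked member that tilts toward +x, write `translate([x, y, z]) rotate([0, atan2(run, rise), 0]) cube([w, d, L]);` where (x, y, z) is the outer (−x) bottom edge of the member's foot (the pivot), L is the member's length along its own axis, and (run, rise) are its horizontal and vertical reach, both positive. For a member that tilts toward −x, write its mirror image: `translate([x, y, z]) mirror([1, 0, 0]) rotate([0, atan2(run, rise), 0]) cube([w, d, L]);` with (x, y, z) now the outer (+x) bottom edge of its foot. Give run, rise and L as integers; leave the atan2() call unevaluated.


translate([330, 0, 792]) cube([100, 842, 82]);
translate([0, 71, 0]) rotate([0, atan2(330, 792), 0]) cube([32, 42, 858]);
translate([760, 71, 0]) mirror([1, 0, 0]) rotate([0, atan2(330, 792), 0]) cube([32, 42, 858]);
translate([0, 729, 0]) rotate([0, atan2(330, 792), 0]) cube([32, 42, 858]);
translate([760, 729, 0]) mirror([1, 0, 0]) rotate([0, atan2(330, 792), 0]) cube([32, 42, 858]);


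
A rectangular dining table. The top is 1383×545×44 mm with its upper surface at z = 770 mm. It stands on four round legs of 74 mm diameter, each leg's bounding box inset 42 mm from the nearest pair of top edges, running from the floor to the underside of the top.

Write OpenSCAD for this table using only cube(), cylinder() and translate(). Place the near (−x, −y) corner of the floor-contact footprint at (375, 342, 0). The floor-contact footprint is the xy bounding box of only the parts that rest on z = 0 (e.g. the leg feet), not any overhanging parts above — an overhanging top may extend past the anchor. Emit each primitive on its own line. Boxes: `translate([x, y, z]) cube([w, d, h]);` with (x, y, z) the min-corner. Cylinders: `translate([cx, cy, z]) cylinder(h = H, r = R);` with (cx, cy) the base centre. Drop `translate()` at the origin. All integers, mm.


translate([333, 300, 726]) cube([1383, 545, 44]);
translate([412, 379, 0]) cylinder(h = 726, r = 37);
translate([1637, 379, 0]) cylinder(h = 726, r = 37);
translate([412, 766, 0]) cylinder(h = 726, r = 37);
translate([1637, 766, 0]) cylinder(h = 726, r = 37);


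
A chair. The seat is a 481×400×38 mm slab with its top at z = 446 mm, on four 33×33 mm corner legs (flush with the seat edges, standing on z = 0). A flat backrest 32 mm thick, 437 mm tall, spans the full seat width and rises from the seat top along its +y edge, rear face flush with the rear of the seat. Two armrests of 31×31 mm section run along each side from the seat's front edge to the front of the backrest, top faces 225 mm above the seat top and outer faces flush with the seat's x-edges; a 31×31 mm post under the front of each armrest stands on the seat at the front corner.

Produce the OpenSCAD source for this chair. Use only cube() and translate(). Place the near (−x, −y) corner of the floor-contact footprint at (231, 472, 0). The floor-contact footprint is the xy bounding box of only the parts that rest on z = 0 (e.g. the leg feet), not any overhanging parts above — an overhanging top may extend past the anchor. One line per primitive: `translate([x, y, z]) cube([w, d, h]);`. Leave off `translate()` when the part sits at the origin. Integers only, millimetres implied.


// leg_h = 446 - 38 = 408
// arm post h = 225 - 31 = 194
translate([231, 472, 408]) cube([481, 400, 38]);
translate([231, 472, 0]) cube([33, 33, 408]);
translate([679, 472, 0]) cube([33, 33, 408]);
translate([231, 839, 0]) cube([33, 33, 408]);
translate([679, 839, 0]) cube([33, 33, 408]);
translate([231, 840, 446]) cube([481, 32, 437]);
translate([231, 472, 640]) cube([31, 368, 31]);
translate([681, 472, 640]) cube([31, 368, 31]);
translate([231, 472, 446]) cube([31, 31, 194]);
translate([681, 472, 446]) cube([31, 31, 194]);


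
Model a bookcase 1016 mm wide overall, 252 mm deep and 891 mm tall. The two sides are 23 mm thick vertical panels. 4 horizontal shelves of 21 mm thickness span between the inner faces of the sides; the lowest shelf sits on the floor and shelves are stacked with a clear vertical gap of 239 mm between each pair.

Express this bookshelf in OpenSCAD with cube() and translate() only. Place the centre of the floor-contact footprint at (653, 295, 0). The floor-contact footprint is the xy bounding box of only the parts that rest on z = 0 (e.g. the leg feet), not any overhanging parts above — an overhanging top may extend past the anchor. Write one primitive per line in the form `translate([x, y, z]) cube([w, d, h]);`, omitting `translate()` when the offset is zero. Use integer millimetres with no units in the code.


translate([145, 169, 0]) cube([23, 252, 891]);
translate([1138, 169, 0]) cube([23, 252, 891]);
translate([168, 169, 0]) cube([970, 252, 21]);
translate([168, 169, 260]) cube([970, 252, 21]);
translate([168, 169, 520]) cube([970, 252, 21]);
translate([168, 169, 780]) cube([970, 252, 21]);


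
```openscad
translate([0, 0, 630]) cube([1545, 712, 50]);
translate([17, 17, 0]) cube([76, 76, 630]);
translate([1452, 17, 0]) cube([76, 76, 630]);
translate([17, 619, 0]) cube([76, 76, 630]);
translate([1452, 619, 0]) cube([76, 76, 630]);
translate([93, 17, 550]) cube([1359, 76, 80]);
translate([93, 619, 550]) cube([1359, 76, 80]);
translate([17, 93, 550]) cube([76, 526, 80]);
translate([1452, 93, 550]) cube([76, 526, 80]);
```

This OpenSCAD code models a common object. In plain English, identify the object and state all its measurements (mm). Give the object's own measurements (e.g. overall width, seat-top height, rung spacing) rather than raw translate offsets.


A rectangular dining table. The top is 1545×712×50 mm with its upper surface at z = 680 mm. It stands on four 76×76 mm square legs, each inset 17 mm from the nearest pair of top edges, running from the floor to the underside of the top. Four apron rails, 76 mm thick and 80 mm tall, run between adjacent legs with their top edges flush with the underside of the top and their outer faces flush with the legs' outer faces.


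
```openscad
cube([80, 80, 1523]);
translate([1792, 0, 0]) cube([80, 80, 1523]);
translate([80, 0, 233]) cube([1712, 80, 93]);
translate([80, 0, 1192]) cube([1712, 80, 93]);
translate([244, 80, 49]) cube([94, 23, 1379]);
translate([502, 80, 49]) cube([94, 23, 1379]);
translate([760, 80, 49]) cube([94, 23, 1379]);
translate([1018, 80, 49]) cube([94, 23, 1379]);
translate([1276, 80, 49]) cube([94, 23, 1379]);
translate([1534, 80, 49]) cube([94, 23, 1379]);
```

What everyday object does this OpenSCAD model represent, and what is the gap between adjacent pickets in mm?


A fence section. The picket gap is 164 mm.

Two posts, two rails, 6 pickets — a fence section. Span 1712 mm holds 6 pickets of 94 mm with 7 equal gaps: ⌊(1712 − 6·94) / 7⌋ = 164 mm.


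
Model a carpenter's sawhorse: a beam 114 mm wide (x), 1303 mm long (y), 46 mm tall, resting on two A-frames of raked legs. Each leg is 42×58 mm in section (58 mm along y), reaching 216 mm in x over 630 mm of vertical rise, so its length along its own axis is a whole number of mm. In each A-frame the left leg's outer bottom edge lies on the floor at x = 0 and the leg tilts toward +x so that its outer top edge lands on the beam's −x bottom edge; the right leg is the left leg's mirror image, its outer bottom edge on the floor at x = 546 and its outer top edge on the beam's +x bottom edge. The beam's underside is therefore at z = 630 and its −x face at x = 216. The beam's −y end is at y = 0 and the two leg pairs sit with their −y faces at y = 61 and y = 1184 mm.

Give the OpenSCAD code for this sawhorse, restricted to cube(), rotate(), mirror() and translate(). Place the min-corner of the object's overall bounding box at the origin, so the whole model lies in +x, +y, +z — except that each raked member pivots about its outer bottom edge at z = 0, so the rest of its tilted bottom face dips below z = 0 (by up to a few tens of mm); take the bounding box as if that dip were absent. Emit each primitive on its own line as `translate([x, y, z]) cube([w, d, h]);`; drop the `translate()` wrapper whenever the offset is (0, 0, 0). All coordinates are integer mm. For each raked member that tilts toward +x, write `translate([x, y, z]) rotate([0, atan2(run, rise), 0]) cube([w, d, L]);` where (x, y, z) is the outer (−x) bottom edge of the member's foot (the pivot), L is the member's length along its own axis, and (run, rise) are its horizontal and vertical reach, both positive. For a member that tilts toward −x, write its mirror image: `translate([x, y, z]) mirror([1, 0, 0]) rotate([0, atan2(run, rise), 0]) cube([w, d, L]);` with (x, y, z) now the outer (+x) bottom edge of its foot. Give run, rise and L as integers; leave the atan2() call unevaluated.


translate([216, 0, 630]) cube([114, 1303, 46]);
translate([0, 61, 0]) rotate([0, atan2(216, 630), 0]) cube([42, 58, 666]);
translate([546, 61, 0]) mirror([1, 0, 0]) rotate([0, atan2(216, 630), 0]) cube([42, 58, 666]);
translate([0, 1184, 0]) rotate([0, atan2(216, 630), 0]) cube([42, 58, 666]);
translate([546, 1184, 0]) mirror([1, 0, 0]) rotate([0, atan2(216, 630), 0]) cube([42, 58, 666]);


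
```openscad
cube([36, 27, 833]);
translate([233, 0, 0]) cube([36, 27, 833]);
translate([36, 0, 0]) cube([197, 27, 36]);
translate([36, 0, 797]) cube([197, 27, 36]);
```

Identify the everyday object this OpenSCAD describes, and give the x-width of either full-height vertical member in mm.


A picture frame. The border width is 36 mm.

Four thin pieces enclosing a rectangular opening — a picture frame. The two full-height stiles are 833 mm tall; the top rail sits at z = 797 and is 36 mm tall, so the border above the opening is 833 − 797 = 36 mm, matching the stile x-width.


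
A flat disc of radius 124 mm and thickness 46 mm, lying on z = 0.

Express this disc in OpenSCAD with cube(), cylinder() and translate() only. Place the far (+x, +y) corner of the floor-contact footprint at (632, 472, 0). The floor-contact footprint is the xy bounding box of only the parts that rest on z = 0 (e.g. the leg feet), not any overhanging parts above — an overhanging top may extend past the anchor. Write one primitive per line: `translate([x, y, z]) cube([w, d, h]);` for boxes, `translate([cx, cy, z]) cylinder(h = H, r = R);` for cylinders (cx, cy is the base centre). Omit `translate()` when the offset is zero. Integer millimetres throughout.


translate([508, 348, 0]) cylinder(h = 46, r = 124);


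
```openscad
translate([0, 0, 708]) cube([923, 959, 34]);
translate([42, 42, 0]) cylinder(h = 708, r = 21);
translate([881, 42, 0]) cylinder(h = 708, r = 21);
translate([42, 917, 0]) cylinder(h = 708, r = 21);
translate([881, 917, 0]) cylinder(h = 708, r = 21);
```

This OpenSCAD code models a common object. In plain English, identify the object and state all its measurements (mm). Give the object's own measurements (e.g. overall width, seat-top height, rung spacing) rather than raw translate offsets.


A table: top 923 mm (x) × 959 mm (y), 34 mm thick, upper face at z = 742 mm, on four round legs of 42 mm diameter, each leg's bounding box inset 21 mm from the nearest pair of top edges from z = 0 to the bottom of the top.


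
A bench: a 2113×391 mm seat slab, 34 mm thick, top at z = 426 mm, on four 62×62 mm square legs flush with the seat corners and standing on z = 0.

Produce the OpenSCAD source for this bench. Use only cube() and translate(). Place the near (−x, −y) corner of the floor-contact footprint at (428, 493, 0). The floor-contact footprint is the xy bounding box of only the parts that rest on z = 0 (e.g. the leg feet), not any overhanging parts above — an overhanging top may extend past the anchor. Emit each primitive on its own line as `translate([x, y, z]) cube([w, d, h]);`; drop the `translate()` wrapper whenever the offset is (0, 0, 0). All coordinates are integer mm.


// leg_h = 426 − 34 = 392
translate([428, 493, 392]) cube([2113, 391, 34]);
translate([428, 493, 0]) cube([62, 62, 392]);
translate([428, 822, 0]) cube([62, 62, 392]);
translate([2479, 493, 0]) cube([62, 62, 392]);
translate([2479, 822, 0]) cube([62, 62, 392]);


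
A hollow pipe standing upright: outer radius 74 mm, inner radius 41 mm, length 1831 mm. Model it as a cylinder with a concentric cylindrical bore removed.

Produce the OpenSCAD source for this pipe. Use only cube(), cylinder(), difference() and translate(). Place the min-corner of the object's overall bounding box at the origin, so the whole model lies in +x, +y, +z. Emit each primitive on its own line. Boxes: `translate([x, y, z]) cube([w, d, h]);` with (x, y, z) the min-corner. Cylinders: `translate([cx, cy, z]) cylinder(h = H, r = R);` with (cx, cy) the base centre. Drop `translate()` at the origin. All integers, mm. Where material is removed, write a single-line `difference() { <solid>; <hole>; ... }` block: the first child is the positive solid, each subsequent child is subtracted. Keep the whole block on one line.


difference() { translate([74, 74, 0]) cylinder(h = 1831, r = 74); translate([74, 74, 0]) cylinder(h = 1831, r = 41); }


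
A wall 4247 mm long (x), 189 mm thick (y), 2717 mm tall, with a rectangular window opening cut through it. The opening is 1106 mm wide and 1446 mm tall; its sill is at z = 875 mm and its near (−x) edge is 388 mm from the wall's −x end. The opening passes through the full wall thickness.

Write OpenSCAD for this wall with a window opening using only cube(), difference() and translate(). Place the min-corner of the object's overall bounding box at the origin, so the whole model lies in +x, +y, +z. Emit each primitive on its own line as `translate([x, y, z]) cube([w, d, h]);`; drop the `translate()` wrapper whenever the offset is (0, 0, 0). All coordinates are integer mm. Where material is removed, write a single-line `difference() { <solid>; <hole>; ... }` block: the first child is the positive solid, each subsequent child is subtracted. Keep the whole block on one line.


difference() { cube([4247, 189, 2717]); translate([388, 0, 875]) cube([1106, 189, 1446]); }


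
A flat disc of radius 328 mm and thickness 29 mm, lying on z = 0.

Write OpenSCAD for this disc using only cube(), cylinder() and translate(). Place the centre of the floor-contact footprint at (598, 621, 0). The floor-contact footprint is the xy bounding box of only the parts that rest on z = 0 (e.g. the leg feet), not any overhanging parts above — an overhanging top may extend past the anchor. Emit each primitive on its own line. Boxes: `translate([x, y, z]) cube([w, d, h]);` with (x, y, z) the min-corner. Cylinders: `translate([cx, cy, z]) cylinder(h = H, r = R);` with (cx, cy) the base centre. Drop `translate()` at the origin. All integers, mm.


translate([598, 621, 0]) cylinder(h = 29, r = 328);


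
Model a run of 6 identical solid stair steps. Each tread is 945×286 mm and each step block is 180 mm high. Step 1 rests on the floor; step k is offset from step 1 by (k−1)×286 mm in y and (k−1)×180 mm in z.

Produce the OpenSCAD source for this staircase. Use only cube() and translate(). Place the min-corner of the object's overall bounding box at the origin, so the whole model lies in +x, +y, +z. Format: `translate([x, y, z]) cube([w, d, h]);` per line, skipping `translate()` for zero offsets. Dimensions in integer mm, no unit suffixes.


cube([945, 286, 180]);
translate([0, 286, 180]) cube([945, 286, 180]);
translate([0, 572, 360]) cube([945, 286, 180]);
translate([0, 858, 540]) cube([945, 286, 180]);
translate([0, 1144, 720]) cube([945, 286, 180]);
translate([0, 1430, 900]) cube([945, 286, 180]);


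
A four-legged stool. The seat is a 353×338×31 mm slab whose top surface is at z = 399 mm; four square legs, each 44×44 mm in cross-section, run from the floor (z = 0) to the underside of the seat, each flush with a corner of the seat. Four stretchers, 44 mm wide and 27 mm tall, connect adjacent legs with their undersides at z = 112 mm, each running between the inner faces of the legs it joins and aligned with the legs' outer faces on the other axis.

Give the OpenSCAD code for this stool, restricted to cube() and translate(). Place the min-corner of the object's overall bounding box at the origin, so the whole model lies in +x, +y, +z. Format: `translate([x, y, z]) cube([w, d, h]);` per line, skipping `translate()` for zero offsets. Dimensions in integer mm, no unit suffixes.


translate([0, 0, 368]) cube([353, 338, 31]);
cube([44, 44, 368]);
translate([309, 0, 0]) cube([44, 44, 368]);
translate([0, 294, 0]) cube([44, 44, 368]);
translate([309, 294, 0]) cube([44, 44, 368]);
translate([44, 0, 112]) cube([265, 44, 27]);
translate([44, 294, 112]) cube([265, 44, 27]);
translate([0, 44, 112]) cube([44, 250, 27]);
translate([309, 44, 112]) cube([44, 250, 27]);


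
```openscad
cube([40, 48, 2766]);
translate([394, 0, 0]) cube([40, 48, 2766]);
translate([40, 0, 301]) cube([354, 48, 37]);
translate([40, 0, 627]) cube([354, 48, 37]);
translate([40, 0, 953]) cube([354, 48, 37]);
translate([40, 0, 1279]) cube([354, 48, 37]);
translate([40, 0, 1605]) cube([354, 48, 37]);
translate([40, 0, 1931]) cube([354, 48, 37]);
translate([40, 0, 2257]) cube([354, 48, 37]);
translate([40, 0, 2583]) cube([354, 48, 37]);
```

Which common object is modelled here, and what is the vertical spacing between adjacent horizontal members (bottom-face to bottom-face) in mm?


A ladder. The rung spacing is 326 mm.

Two tall 40×48 posts with 8 short bars between them — a ladder. Adjacent rungs sit at z = 301 and z = 627, so the spacing is 627 − 301 = 326 mm.


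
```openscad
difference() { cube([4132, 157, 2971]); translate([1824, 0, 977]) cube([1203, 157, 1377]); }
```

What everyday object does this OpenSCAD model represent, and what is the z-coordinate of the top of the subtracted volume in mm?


A wall with a window opening. The window head height is 2354 mm.

A wall with a rectangular opening subtracted — a window. Sill at z = 977, opening 1377 mm tall, so the head is at 977 + 1377 = 2354 mm.


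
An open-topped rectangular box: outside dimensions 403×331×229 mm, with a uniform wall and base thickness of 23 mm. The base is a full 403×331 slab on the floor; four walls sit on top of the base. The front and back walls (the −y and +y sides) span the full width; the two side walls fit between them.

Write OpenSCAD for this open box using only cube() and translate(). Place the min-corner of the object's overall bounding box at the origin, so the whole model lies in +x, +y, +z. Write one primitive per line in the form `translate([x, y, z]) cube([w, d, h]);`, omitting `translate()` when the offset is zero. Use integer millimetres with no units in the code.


cube([403, 331, 23]);
translate([0, 0, 23]) cube([403, 23, 206]);
translate([0, 308, 23]) cube([403, 23, 206]);
translate([0, 23, 23]) cube([23, 285, 206]);
translate([380, 23, 23]) cube([23, 285, 206]);


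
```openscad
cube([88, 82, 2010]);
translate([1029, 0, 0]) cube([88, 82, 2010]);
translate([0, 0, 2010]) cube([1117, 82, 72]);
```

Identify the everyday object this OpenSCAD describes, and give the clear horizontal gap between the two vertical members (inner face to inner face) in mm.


A door frame. The clear opening width is 941 mm.

Two 2010 mm tall posts with a header on top — a door frame. The left jamb is 88 mm wide at x = 0; the right jamb starts at x = 1029. The clear opening is 1029 − 88 = 941 mm.


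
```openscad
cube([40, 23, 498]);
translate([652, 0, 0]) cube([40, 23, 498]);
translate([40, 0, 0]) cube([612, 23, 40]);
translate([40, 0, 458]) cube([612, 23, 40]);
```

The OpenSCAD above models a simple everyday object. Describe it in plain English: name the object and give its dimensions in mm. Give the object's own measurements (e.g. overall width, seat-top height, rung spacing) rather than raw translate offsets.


A rectangular picture frame lying in the x–z plane (depth along y). The opening is 612 mm wide (x) by 418 mm tall (z), surrounded by a border 40 mm wide on all four sides. The frame is 23 mm deep and is made of two full-height vertical stiles with two horizontal rails fitted between them.


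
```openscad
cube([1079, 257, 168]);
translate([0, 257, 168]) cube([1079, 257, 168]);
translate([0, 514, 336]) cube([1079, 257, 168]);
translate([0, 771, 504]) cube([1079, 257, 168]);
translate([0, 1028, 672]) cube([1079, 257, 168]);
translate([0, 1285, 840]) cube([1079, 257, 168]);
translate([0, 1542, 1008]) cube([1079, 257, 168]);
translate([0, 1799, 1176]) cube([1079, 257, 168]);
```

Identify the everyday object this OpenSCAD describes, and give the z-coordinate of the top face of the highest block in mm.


A staircase. The total rise is 1344 mm.

8 identical blocks, each offset up and back from the previous — a staircase. Each step is 168 mm tall and there are 8 of them, so the total rise is 8 × 168 = 1344 mm.


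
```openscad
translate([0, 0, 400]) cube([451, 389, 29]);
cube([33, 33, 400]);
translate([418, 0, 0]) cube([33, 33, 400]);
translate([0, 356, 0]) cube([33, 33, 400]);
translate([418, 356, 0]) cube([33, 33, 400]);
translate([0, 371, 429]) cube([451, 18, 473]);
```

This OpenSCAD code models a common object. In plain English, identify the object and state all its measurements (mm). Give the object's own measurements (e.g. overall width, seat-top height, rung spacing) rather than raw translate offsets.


A chair. The seat is a 451×389×29 mm slab with its top at z = 429 mm, on four 33×33 mm corner legs (flush with the seat edges, standing on z = 0). A flat backrest 18 mm thick, 473 mm tall, spans the full seat width and rises from the seat top along its +y edge, rear face flush with the rear of the seat.


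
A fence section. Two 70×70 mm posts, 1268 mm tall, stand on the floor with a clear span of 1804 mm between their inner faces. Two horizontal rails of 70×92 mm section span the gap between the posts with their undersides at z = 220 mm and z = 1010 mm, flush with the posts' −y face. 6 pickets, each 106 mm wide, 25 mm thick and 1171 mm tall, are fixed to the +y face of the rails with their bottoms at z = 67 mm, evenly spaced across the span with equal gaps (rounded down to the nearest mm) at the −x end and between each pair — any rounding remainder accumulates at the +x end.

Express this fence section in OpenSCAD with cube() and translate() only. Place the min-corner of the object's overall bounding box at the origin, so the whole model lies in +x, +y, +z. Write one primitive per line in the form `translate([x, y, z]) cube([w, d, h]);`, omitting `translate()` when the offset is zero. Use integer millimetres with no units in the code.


cube([70, 70, 1268]);
translate([1874, 0, 0]) cube([70, 70, 1268]);
translate([70, 0, 220]) cube([1804, 70, 92]);
translate([70, 0, 1010]) cube([1804, 70, 92]);
translate([236, 70, 67]) cube([106, 25, 1171]);
translate([508, 70, 67]) cube([106, 25, 1171]);
translate([780, 70, 67]) cube([106, 25, 1171]);
translate([1052, 70, 67]) cube([106, 25, 1171]);
translate([1324, 70, 67]) cube([106, 25, 1171]);
translate([1596, 70, 67]) cube([106, 25, 1171]);


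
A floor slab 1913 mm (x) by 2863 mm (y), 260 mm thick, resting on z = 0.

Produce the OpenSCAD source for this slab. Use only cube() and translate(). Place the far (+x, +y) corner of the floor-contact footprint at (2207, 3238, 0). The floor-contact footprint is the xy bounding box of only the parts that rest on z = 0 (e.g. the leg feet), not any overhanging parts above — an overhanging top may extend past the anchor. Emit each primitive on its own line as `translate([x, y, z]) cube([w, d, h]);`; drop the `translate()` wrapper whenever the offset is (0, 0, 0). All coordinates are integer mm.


translate([294, 375, 0]) cube([1913, 2863, 260]);


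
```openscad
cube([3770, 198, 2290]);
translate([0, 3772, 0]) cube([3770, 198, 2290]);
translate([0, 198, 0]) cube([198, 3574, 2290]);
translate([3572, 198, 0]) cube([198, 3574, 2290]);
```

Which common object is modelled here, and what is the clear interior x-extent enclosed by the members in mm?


A house (or room) frame. The interior width is 3374 mm.

Four 2290 mm walls enclosing a rectangle with no floor or roof — a room or house frame. Outside width is 3770 mm and wall thickness is 198 mm, so the interior width is 3770 − 2 × 198 = 3374 mm.


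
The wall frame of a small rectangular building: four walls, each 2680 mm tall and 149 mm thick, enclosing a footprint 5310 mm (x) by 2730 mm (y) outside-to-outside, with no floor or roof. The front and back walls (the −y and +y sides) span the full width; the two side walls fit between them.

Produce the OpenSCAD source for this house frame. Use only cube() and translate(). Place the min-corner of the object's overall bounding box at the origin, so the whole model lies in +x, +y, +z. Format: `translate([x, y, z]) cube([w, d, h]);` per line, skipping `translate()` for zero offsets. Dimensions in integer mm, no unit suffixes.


cube([5310, 149, 2680]);
translate([0, 2581, 0]) cube([5310, 149, 2680]);
translate([0, 149, 0]) cube([149, 2432, 2680]);
translate([5161, 149, 0]) cube([149, 2432, 2680]);


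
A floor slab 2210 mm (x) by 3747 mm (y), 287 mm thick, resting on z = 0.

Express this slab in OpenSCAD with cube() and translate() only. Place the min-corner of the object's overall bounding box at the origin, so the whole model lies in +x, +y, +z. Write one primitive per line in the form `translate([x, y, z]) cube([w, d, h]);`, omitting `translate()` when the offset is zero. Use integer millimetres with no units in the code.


cube([2210, 3747, 287]);


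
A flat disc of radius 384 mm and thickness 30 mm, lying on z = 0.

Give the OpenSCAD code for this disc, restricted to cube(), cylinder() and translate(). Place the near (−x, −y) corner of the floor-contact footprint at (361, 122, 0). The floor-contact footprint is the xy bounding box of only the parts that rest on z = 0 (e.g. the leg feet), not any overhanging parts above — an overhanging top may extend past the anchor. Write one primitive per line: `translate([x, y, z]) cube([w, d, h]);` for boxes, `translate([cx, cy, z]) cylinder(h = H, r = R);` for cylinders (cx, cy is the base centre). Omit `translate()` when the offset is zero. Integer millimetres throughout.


translate([745, 506, 0]) cylinder(h = 30, r = 384);


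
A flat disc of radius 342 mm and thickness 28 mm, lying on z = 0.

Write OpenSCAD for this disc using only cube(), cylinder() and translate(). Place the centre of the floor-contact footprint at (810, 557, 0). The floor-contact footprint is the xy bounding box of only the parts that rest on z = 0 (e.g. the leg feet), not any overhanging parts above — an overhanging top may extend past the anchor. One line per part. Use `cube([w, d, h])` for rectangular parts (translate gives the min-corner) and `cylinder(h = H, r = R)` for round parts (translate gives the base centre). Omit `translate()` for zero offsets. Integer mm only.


translate([810, 557, 0]) cylinder(h = 28, r = 342);


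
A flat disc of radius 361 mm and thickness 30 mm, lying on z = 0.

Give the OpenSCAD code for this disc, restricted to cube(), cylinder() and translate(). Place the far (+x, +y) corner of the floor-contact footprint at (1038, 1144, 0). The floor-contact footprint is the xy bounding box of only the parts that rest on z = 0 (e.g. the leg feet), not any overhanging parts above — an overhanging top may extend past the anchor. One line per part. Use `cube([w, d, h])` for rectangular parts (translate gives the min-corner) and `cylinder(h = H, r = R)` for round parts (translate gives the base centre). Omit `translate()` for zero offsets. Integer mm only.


translate([677, 783, 0]) cylinder(h = 30, r = 361);


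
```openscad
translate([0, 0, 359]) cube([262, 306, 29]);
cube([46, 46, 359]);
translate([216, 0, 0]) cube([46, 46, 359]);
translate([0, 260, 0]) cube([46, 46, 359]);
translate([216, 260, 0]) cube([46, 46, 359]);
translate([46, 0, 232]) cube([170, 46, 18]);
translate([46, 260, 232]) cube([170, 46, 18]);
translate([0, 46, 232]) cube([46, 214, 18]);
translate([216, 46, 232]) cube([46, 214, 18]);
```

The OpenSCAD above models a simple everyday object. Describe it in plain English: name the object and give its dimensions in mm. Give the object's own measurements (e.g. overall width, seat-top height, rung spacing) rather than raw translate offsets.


A four-legged stool. The seat is a 262×306×29 mm slab whose top surface is at z = 388 mm; four square legs, each 46×46 mm in cross-section, run from the floor (z = 0) to the underside of the seat, each flush with a corner of the seat. Four stretchers, 46 mm wide and 18 mm tall, connect adjacent legs with their undersides at z = 232 mm, each running between the inner faces of the legs it joins and aligned with the legs' outer faces on the other axis.


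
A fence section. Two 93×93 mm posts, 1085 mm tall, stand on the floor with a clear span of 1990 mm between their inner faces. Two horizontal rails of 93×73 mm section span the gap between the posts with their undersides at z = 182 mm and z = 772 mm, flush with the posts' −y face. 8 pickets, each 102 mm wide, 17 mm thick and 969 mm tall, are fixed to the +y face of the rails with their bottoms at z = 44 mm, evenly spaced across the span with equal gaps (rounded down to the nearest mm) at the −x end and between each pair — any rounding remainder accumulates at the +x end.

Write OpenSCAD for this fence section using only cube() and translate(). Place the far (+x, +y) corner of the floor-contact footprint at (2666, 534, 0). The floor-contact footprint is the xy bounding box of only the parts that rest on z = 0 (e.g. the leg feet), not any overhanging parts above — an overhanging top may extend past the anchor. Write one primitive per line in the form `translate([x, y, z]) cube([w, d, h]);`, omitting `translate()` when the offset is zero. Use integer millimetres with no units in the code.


translate([490, 441, 0]) cube([93, 93, 1085]);
translate([2573, 441, 0]) cube([93, 93, 1085]);
translate([583, 441, 182]) cube([1990, 93, 73]);
translate([583, 441, 772]) cube([1990, 93, 73]);
translate([713, 534, 44]) cube([102, 17, 969]);
translate([945, 534, 44]) cube([102, 17, 969]);
translate([1177, 534, 44]) cube([102, 17, 969]);
translate([1409, 534, 44]) cube([102, 17, 969]);
translate([1641, 534, 44]) cube([102, 17, 969]);
translate([1873, 534, 44]) cube([102, 17, 969]);
translate([2105, 534, 44]) cube([102, 17, 969]);
translate([2337, 534, 44]) cube([102, 17, 969]);


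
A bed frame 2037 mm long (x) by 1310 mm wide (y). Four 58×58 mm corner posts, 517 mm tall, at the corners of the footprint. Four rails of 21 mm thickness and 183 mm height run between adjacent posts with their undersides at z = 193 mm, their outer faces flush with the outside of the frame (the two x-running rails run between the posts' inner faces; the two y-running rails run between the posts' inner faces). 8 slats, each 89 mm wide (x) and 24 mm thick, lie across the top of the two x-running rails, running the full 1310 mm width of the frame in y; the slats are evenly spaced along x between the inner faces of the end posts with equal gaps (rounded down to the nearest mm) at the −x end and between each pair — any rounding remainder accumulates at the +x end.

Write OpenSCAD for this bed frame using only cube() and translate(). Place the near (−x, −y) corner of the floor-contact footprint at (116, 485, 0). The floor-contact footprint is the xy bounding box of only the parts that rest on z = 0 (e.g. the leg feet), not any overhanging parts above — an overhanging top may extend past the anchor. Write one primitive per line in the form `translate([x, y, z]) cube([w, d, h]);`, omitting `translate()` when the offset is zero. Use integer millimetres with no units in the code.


// slat z = rail_z + rail_h = 193 + 183 = 376
// slat gap = ⌊(1921 − 8·89) / 9⌋ = 134
translate([116, 485, 0]) cube([58, 58, 517]);
translate([116, 1737, 0]) cube([58, 58, 517]);
translate([2095, 485, 0]) cube([58, 58, 517]);
translate([2095, 1737, 0]) cube([58, 58, 517]);
translate([174, 485, 193]) cube([1921, 21, 183]);
translate([174, 1774, 193]) cube([1921, 21, 183]);
translate([116, 543, 193]) cube([21, 1194, 183]);
translate([2132, 543, 193]) cube([21, 1194, 183]);
translate([308, 485, 376]) cube([89, 1310, 24]);
translate([531, 485, 376]) cube([89, 1310, 24]);
translate([754, 485, 376]) cube([89, 1310, 24]);
translate([977, 485, 376]) cube([89, 1310, 24]);
translate([1200, 485, 376]) cube([89, 1310, 24]);
translate([1423, 485, 376]) cube([89, 1310, 24]);
translate([1646, 485, 376]) cube([89, 1310, 24]);
translate([1869, 485, 376]) cube([89, 1310, 24]);
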